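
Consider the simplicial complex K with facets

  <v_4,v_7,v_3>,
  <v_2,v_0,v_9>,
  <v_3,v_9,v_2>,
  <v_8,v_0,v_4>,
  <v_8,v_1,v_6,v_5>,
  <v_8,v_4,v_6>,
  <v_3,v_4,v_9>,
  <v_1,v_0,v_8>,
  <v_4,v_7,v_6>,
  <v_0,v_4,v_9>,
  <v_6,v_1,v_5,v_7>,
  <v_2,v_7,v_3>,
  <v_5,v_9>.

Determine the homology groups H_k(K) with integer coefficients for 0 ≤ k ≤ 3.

Order the vertices as v_0 < v_1 < v_2 < v_3 < v_4 < v_5 < v_6 < v_7 < v_8 < v_9. Listing each simplex with vertices in this order, K has dimension 3 with simplices:

  0-simplices (10): [v_0], [v_1], [v_2], [v_3], [v_4], [v_5], [v_6], [v_7], [v_8], [v_9]
  1-simplices (25): (25 of them)
  2-simplices (17): (17 of them)
  3-simplices (2): [v_1,v_5,v_6,v_7], [v_1,v_5,v_6,v_8]

Hence C_0 ≅ Z^10, C_1 ≅ Z^25, C_2 ≅ Z^17, C_3 ≅ Z^2.

∂_1: C_1 → C_0 is given by ∂[p,q] = [q] − [p]. For instance
  ∂[v_5,v_8] = [v_8] − [v_5].
The resulting 10×25 matrix has rank 9, and its Smith normal form has invariant factors (1,1,1,1,1,1,1,1,1).

Boundary ∂_2: C_2 → C_1 sends each 2-simplex [p,q,r] to [q,r] − [p,r] + [p,q]. For instance
  ∂[v_0,v_2,v_9] = [v_2,v_9] − [v_0,v_9] + [v_0,v_2],
  ∂[v_3,v_4,v_9] = [v_4,v_9] − [v_3,v_9] + [v_3,v_4].
This gives a 25×17 integer matrix of rank 15; reducing to Smith normal form yields diagonal entries (1,1,1,1,1,1,1,1,1,1,1,1,1,1,1).

Boundary ∂_3: C_3 → C_2 sends each 3-simplex σ to the alternating sum Σ_i (−1)^i (σ with its i-th vertex removed). For instance
  ∂[v_1,v_5,v_6,v_8] = [v_5,v_6,v_8] − [v_1,v_6,v_8] + [v_1,v_5,v_8] − [v_1,v_5,v_6],
  ∂[v_1,v_5,v_6,v_7] = [v_5,v_6,v_7] − [v_1,v_6,v_7] + [v_1,v_5,v_7] − [v_1,v_5,v_6].
This gives a 17×2 integer matrix of rank 2; reducing to Smith normal form yields diagonal entries (1,1).

Computing H_k = (kernel of ∂_k) / (image of ∂_{k+1}):

  H_0: rank C_0 − rank ∂_1 = 10 − 9 = 1, and the invariant factors of ∂_1 are all 1, so H_0 = Z.
  H_1: rank ker ∂_1 − rank ∂_2 = (25 − 9) − 15 = 1, and the invariant factors of ∂_2 are all 1, so H_1 = Z.
  H_2: rank ker ∂_2 − rank ∂_3 = (17 − 15) − 2 = 0, and the invariant factors of ∂_3 are all 1, so H_2 = 0.
  H_3: rank ker ∂_3 − rank ∂_4 = (2 − 2) − 0 = 0, and there is no ∂_4, so H_3 = 0.

H_0 ≅ Z,  H_1 ≅ Z,  H_2 = 0,  H_3 = 0.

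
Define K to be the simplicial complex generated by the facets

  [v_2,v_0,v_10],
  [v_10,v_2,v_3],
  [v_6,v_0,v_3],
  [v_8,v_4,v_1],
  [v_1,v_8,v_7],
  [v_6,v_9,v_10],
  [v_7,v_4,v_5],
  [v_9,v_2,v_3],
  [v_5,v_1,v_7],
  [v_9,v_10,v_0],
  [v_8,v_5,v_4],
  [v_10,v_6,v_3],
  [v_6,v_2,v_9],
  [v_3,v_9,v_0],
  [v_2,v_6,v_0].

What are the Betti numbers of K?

Order the vertices as v_0 < v_1 < v_2 < v_3 < v_4 < v_5 < v_6 < v_7 < v_8 < v_9 < v_10. Listing each simplex with vertices in this order, K has dimension 2 with simplices:

  0-simplices (11): [v_0], [v_1], [v_2], [v_3], [v_4], [v_5], [v_6], [v_7], [v_8], [v_9], [v_10]
  1-simplices (25): (25 of them)
  2-simplices (15): (15 of them)

Hence C_0 ≅ Z^11, C_1 ≅ Z^25, C_2 ≅ Z^15.

The boundary map ∂_1: C_1 → C_0 sends each edge [p,q] (with p < q) to q − p. For instance
  ∂[v_4,v_7] = [v_7] − [v_4].
As a 11×25 matrix over Z this has rank 9, with invariant factors (1,1,1,1,1,1,1,1,1).

The boundary map ∂_2: C_2 → C_1 maps a triangle to the signed sum of its edges. For instance
  ∂[v_2,v_6,v_9] = [v_6,v_9] − [v_2,v_9] + [v_2,v_6],
  ∂[v_3,v_6,v_10] = [v_6,v_10] − [v_3,v_10] + [v_3,v_6].
As a 25×15 matrix over Z this has rank 15, with invariant factors (1,1,1,1,1,1,1,1,1,1,1,1,1,1,2).

From H_k ≅ ker(∂_k) / im(∂_{k+1}) we obtain:

  H_0: rank C_0 − rank ∂_1 = 11 − 9 = 2, and the invariant factors of ∂_1 are all 1, so H_0 ≅ Z^2.
  H_1: rank ker ∂_1 − rank ∂_2 = (25 − 9) − 15 = 1, and ∂_2 has invariant factor 2 > 1, so H_1 ≅ Z ⊕ Z/2.
  H_2: rank ker ∂_2 − rank ∂_3 = (15 − 15) − 0 = 0, and there is no ∂_3, so H_2 ≅ 0.

Hence the Betti numbers are b_0 = 2, b_1 = 1, b_2 = 0.

b_0 = 2, b_1 = 1, b_2 = 0.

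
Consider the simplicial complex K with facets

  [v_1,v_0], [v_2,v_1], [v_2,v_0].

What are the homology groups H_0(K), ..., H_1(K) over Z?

K has 3 vertices, 3 edges.
rank ∂_0 = 0, rank ∂_1 = 2 ⇒ b_0 = 3 − 0 − 2 = 1; all invariant factors of ∂_1 are 1 so no torsion. So H_0 ≅ Z.
rank ∂_1 = 2, rank ∂_2 = 0 ⇒ b_1 = 3 − 2 − 0 = 1. So H_1 ≅ Z.

H_0 ≅ Z,  H_1 ≅ Z.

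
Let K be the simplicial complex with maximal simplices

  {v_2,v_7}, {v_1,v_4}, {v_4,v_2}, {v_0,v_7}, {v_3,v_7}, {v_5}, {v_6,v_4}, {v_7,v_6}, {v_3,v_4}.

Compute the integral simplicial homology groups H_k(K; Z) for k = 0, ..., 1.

Fix the vertex order v_0 < v_1 < v_2 < v_3 < v_4 < v_5 < v_6 < v_7 and write every simplex with vertices in increasing order. Then dim K = 1 and the simplices of K are:

  0-simplices (8): [v_0], [v_1], [v_2], [v_3], [v_4], [v_5], [v_6], [v_7]
  1-simplices (8): [v_0,v_7], [v_1,v_4], [v_2,v_4], [v_2,v_7], [v_3,v_4], [v_3,v_7], [v_4,v_6], [v_6,v_7]

Hence C_0 ≅ Z^8, C_1 ≅ Z^8.

Boundary ∂_1: C_1 → C_0 sends each edge [p,q] (with p < q) to q − p.
As a 8×8 matrix over Z this has rank 6, with invariant factors (1,1,1,1,1,1).

Now H_k = ker ∂_k / im ∂_{k+1}, so:

  H_0: rank C_0 − rank ∂_1 = 8 − 6 = 2, and the invariant factors of ∂_1 are all 1, so H_0 = Z^2.
  H_1: rank ker ∂_1 − rank ∂_2 = (8 − 6) − 0 = 2, and there is no ∂_2, so H_1 = Z^2.

H_0 = Z^2,  H_1 = Z^2.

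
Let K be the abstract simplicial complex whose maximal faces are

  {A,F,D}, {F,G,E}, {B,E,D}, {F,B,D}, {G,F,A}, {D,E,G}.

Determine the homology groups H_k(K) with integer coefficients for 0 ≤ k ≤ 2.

H_0 = Z,  H_1 = Z,  H_2 = 0.

K has 6 vertices, 12 edges, 6 triangles.
rank ∂_0 = 0, rank ∂_1 = 5 ⇒ b_0 = 6 − 0 − 5 = 1; all invariant factors of ∂_1 are 1 so no torsion. So H_0 = Z.
rank ∂_1 = 5, rank ∂_2 = 6 ⇒ b_1 = 12 − 5 − 6 = 1; all invariant factors of ∂_2 are 1 so no torsion. So H_1 = Z.
rank ∂_2 = 6, rank ∂_3 = 0 ⇒ b_2 = 6 − 6 − 0 = 0. So H_2 = 0.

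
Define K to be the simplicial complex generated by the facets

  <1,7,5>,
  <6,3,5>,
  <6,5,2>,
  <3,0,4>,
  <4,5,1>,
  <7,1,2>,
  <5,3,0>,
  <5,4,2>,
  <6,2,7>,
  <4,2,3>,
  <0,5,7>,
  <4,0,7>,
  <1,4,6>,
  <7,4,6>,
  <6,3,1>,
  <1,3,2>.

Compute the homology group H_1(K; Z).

Take the total order 0 < 1 < 2 < 3 < 4 < 5 < 6 < 7 on the vertex set. Then K (dimension 2) consists of the simplices:

  0-simplices (8): [0], [1], [2], [3], [4], [5], [6], [7]
  1-simplices (24): (24 of them)
  2-simplices (16): [0,3,4], [0,3,5], [0,4,7], [0,5,7], [1,2,3], [1,2,7], [1,3,6], [1,4,5], [1,4,6], [1,5,7], [2,3,4], [2,4,5], [2,5,6], [2,6,7], [3,5,6], [4,6,7]

giving chain groups C_0 ≅ Z^8, C_1 ≅ Z^24, C_2 ≅ Z^16.

∂_1: C_1 → C_0 maps an edge to its endpoints' difference, ∂[p,q] = q − p. For instance
  ∂[1,3] = [3] − [1].
This gives a 8×24 integer matrix of rank 7; reducing to Smith normal form yields diagonal entries (1,1,1,1,1,1,1).

∂_2: C_2 → C_1 maps a triangle to the signed sum of its edges. For instance
  ∂[0,3,4] = [3,4] − [0,4] + [0,3],
  ∂[3,5,6] = [5,6] − [3,6] + [3,5].
The 24×16 boundary matrix has rank 15 and Smith normal form diag(1,1,1,1,1,1,1,1,1,1,1,1,1,1,1).

Computing H_k = (kernel of ∂_k) / (image of ∂_{k+1}):

  H_1: rank ker ∂_1 − rank ∂_2 = (24 − 7) − 15 = 2, and the invariant factors of ∂_2 are all 1, so H_1 ≅ Z^2.

H_1 ≅ Z^2.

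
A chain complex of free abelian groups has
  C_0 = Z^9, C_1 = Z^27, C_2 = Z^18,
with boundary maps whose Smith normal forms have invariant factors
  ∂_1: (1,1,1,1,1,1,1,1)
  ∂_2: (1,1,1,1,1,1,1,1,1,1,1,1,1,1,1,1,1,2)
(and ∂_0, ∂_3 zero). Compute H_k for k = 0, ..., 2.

H_0 = Z,  H_1 = Z ⊕ Z/2Z,  H_2 = 0.

H_0: b_0 = 9 − 0 − 8 = 1; torsion from ∂_1 factors > 1: none. So H_0 = Z.
H_1: b_1 = 27 − 8 − 18 = 1; torsion from ∂_2 factors > 1: [2]. So H_1 = Z ⊕ Z/2Z.
H_2: b_2 = 18 − 18 − 0 = 0; torsion from ∂_3 factors > 1: none. So H_2 = 0.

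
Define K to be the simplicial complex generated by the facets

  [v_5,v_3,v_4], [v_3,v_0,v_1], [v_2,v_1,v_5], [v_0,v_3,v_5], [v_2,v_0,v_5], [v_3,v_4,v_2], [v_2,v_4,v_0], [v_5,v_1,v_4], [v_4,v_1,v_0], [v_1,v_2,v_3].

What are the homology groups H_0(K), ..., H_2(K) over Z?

We work with the vertex ordering v_0 < v_1 < v_2 < v_3 < v_4 < v_5. The simplices of K, each written with vertices in increasing order, are:

  0-simplices (6): [v_0], [v_1], [v_2], [v_3], [v_4], [v_5]
  1-simplices (15): (15 of them)
  2-simplices (10): [v_0,v_1,v_3], [v_0,v_1,v_4], [v_0,v_2,v_4], [v_0,v_2,v_5], [v_0,v_3,v_5], [v_1,v_2,v_3], [v_1,v_2,v_5], [v_1,v_4,v_5], [v_2,v_3,v_4], [v_3,v_4,v_5]

giving chain groups C_0 ≅ Z^6, C_1 ≅ Z^15, C_2 ≅ Z^10.

∂_1: C_1 → C_0 sends each edge [p,q] (with p < q) to q − p.
The resulting 6×15 matrix has rank 5, and its Smith normal form has invariant factors (1,1,1,1,1).

The boundary map ∂_2: C_2 → C_1 acts by ∂[p,q,r] = [q,r] − [p,r] + [p,q]. For instance
  ∂[v_0,v_2,v_5] = [v_2,v_5] − [v_0,v_5] + [v_0,v_2],
  ∂[v_1,v_2,v_5] = [v_2,v_5] − [v_1,v_5] + [v_1,v_2].
The 15×10 boundary matrix has rank 10 and Smith normal form diag(1,1,1,1,1,1,1,1,1,2).

Computing H_k = (kernel of ∂_k) / (image of ∂_{k+1}):

  H_0: rank C_0 − rank ∂_1 = 6 − 5 = 1, and the invariant factors of ∂_1 are all 1, so H_0 = Z.
  H_1: rank ker ∂_1 − rank ∂_2 = (15 − 5) − 10 = 0, and ∂_2 has invariant factor 2 > 1, so H_1 = Z/2.
  H_2: rank ker ∂_2 − rank ∂_3 = (10 − 10) − 0 = 0, and there is no ∂_3, so H_2 = 0.

H_0 ≅ Z,  H_1 ≅ Z/2,  H_2 = 0.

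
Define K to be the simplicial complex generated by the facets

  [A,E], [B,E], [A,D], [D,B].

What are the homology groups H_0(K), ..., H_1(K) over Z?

We work with the vertex ordering A < B < D < E. The simplices of K, each written with vertices in increasing order, are:

  0-simplices (4): A, B, D, E
  1-simplices (4): AD, AE, BD, BE

Hence C_0 ≅ Z^4, C_1 ≅ Z^4.

Boundary ∂_1: C_1 → C_0 maps an edge to its endpoints' difference, ∂[p,q] = q − p. For instance
  ∂AD = D − A.
The 4×4 boundary matrix has rank 3 and Smith normal form diag(1,1,1).

From H_k ≅ ker(∂_k) / im(∂_{k+1}) we obtain:

  H_0: rank C_0 − rank ∂_1 = 4 − 3 = 1, and the invariant factors of ∂_1 are all 1, so H_0 ≅ Z.
  H_1: rank ker ∂_1 − rank ∂_2 = (4 − 3) − 0 = 1, and there is no ∂_2, so H_1 ≅ Z.

As a check, the Euler characteristic is 4 − 4 = 0, which agrees with 1 − 1 = 0.
(K is a triangulation of the circle S^1.)

H_0 ≅ Z,  H_1 ≅ Z.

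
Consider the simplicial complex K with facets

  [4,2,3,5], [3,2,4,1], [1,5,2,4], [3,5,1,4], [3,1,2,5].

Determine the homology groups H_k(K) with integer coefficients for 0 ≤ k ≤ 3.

Order the vertices as 1 < 2 < 3 < 4 < 5. Listing each simplex with vertices in this order, K has dimension 3 with simplices:

  0-simplices (5): [1], [2], [3], [4], [5]
  1-simplices (10): [1,2], [1,3], [1,4], [1,5], [2,3], [2,4], [2,5], [3,4], [3,5], [4,5]
  2-simplices (10): [1,2,3], [1,2,4], [1,2,5], [1,3,4], [1,3,5], [1,4,5], [2,3,4], [2,3,5], [2,4,5], [3,4,5]
  3-simplices (5): [1,2,3,4], [1,2,3,5], [1,2,4,5], [1,3,4,5], [2,3,4,5]

so the chain groups are C_0 ≅ Z^5, C_1 ≅ Z^10, C_2 ≅ Z^10, C_3 ≅ Z^5.

∂_1: C_1 → C_0 is given by ∂[p,q] = [q] − [p].
This gives a 5×10 integer matrix of rank 4; reducing to Smith normal form yields diagonal entries (1,1,1,1).

∂_2: C_2 → C_1 acts by ∂[p,q,r] = [q,r] − [p,r] + [p,q]. For instance
  ∂[1,3,4] = [3,4] − [1,4] + [1,3],
  ∂[2,4,5] = [4,5] − [2,5] + [2,4].
The 10×10 boundary matrix has rank 6 and Smith normal form diag(1,1,1,1,1,1).

The boundary map ∂_3: C_3 → C_2 sends each 3-simplex σ to the alternating sum Σ_i (−1)^i (σ with its i-th vertex removed). For instance
  ∂[1,2,4,5] = [2,4,5] − [1,4,5] + [1,2,5] − [1,2,4],
  ∂[1,2,3,5] = [2,3,5] − [1,3,5] + [1,2,5] − [1,2,3].
The resulting 10×5 matrix has rank 4, and its Smith normal form has invariant factors (1,1,1,1).

Now H_k = ker ∂_k / im ∂_{k+1}, so:

  H_0: rank C_0 − rank ∂_1 = 5 − 4 = 1, and the invariant factors of ∂_1 are all 1, so H_0 = Z.
  H_1: rank ker ∂_1 − rank ∂_2 = (10 − 4) − 6 = 0, and the invariant factors of ∂_2 are all 1, so H_1 = 0.
  H_2: rank ker ∂_2 − rank ∂_3 = (10 − 6) − 4 = 0, and the invariant factors of ∂_3 are all 1, so H_2 = 0.
  H_3: rank ker ∂_3 − rank ∂_4 = (5 − 4) − 0 = 1, and there is no ∂_4, so H_3 = Z.

H_0 = Z,  H_1 = 0,  H_2 = 0,  H_3 = Z.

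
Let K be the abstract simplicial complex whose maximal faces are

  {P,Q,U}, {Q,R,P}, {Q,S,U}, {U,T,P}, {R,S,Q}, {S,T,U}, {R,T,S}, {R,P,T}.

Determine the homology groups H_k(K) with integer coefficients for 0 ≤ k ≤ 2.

H_0 ≅ Z,  H_1 = 0,  H_2 ≅ Z.

K has 6 vertices, 12 edges, 8 triangles.
rank ∂_0 = 0, rank ∂_1 = 5 ⇒ b_0 = 6 − 0 − 5 = 1; all invariant factors of ∂_1 are 1 so no torsion. So H_0 ≅ Z.
rank ∂_1 = 5, rank ∂_2 = 7 ⇒ b_1 = 12 − 5 − 7 = 0; all invariant factors of ∂_2 are 1 so no torsion. So H_1 ≅ 0.
rank ∂_2 = 7, rank ∂_3 = 0 ⇒ b_2 = 8 − 7 − 0 = 1. So H_2 ≅ Z.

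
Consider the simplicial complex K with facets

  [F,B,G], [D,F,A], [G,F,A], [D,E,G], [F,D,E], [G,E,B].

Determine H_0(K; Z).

We work with the vertex ordering A < B < D < E < F < G. The simplices of K, each written with vertices in increasing order, are:

  0-simplices (6): A, B, D, E, F, G
  1-simplices (12): AD, AF, AG, BE, BF, BG, DE, DF, DG, EF, EG, FG
  2-simplices (6): ADF, AFG, BEG, BFG, DEF, DEG

giving chain groups C_0 ≅ Z^6, C_1 ≅ Z^12, C_2 ≅ Z^6.

Boundary ∂_1: C_1 → C_0 maps an edge to its endpoints' difference, ∂[p,q] = q − p.
The 6×12 boundary matrix has rank 5 and Smith normal form diag(1,1,1,1,1).

Boundary ∂_2: C_2 → C_1 maps a triangle to the signed sum of its edges. For instance
  ∂ADF = DF − AF + AD,
  ∂AFG = FG − AG + AF.
The 12×6 boundary matrix has rank 6 and Smith normal form diag(1,1,1,1,1,1).

Reading off H_k = ker ∂_k / im ∂_{k+1}:

  H_0: rank C_0 − rank ∂_1 = 6 − 5 = 1, and the invariant factors of ∂_1 are all 1, so H_0 ≅ Z.

(K is a triangulation of the cylinder S^1 x I.)

H_0 = Z.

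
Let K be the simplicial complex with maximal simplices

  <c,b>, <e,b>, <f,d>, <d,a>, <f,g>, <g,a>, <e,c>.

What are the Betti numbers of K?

Take the total order a < b < c < d < e < f < g on the vertex set. Then K (dimension 1) consists of the simplices:

  0-simplices (7): a, b, c, d, e, f, g
  1-simplices (7): ad, ag, bc, be, ce, df, fg

giving chain groups C_0 ≅ Z^7, C_1 ≅ Z^7.

Boundary ∂_1: C_1 → C_0 is given by ∂[p,q] = [q] − [p]. For instance
  ∂be = e − b.
As a 7×7 matrix over Z this has rank 5, with invariant factors (1,1,1,1,1).

Computing H_k = (kernel of ∂_k) / (image of ∂_{k+1}):

  H_0: rank C_0 − rank ∂_1 = 7 − 5 = 2, and the invariant factors of ∂_1 are all 1, so H_0 ≅ Z^2.
  H_1: rank ker ∂_1 − rank ∂_2 = (7 − 5) − 0 = 2, and there is no ∂_2, so H_1 ≅ Z^2.

Hence the Betti numbers are b_0 = 2, b_1 = 2.

b_0 = 2, b_1 = 2.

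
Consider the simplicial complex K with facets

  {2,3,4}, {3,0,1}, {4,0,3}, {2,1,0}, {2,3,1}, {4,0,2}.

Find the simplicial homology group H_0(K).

Order the vertices as 0 < 1 < 2 < 3 < 4. Listing each simplex with vertices in this order, K has dimension 2 with simplices:

  0-simplices (5): [0], [1], [2], [3], [4]
  1-simplices (9): [0,1], [0,2], [0,3], [0,4], [1,2], [1,3], [2,3], [2,4], [3,4]
  2-simplices (6): [0,1,2], [0,1,3], [0,2,4], [0,3,4], [1,2,3], [2,3,4]

so the chain groups are C_0 ≅ Z^5, C_1 ≅ Z^9, C_2 ≅ Z^6.

∂_1: C_1 → C_0 is given by ∂[p,q] = [q] − [p]. For instance
  ∂[0,3] = [3] − [0].
The resulting 5×9 matrix has rank 4, and its Smith normal form has invariant factors (1,1,1,1).

The boundary map ∂_2: C_2 → C_1 sends each 2-simplex [p,q,r] to [q,r] − [p,r] + [p,q]. For instance
  ∂[0,2,4] = [2,4] − [0,4] + [0,2],
  ∂[0,1,2] = [1,2] − [0,2] + [0,1].
This gives a 9×6 integer matrix of rank 5; reducing to Smith normal form yields diagonal entries (1,1,1,1,1).

From H_k ≅ ker(∂_k) / im(∂_{k+1}) we obtain:

  H_0: rank C_0 − rank ∂_1 = 5 − 4 = 1, and the invariant factors of ∂_1 are all 1, so H_0 = Z.

H_0 = Z.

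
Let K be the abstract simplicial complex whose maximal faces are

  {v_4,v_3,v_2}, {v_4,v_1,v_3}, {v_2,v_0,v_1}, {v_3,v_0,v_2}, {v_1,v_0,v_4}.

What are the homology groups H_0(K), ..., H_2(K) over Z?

We work with the vertex ordering v_0 < v_1 < v_2 < v_3 < v_4. The simplices of K, each written with vertices in increasing order, are:

  0-simplices (5): [v_0], [v_1], [v_2], [v_3], [v_4]
  1-simplices (10): [v_0,v_1], [v_0,v_2], [v_0,v_3], [v_0,v_4], [v_1,v_2], [v_1,v_3], [v_1,v_4], [v_2,v_3], [v_2,v_4], [v_3,v_4]
  2-simplices (5): [v_0,v_1,v_2], [v_0,v_1,v_4], [v_0,v_2,v_3], [v_1,v_3,v_4], [v_2,v_3,v_4]

giving chain groups C_0 ≅ Z^5, C_1 ≅ Z^10, C_2 ≅ Z^5.

The boundary map ∂_1: C_1 → C_0 is given by ∂[p,q] = [q] − [p]. For instance
  ∂[v_1,v_2] = [v_2] − [v_1].
This gives a 5×10 integer matrix of rank 4; reducing to Smith normal form yields diagonal entries (1,1,1,1).

∂_2: C_2 → C_1 maps a triangle to the signed sum of its edges. For instance
  ∂[v_2,v_3,v_4] = [v_3,v_4] − [v_2,v_4] + [v_2,v_3],
  ∂[v_0,v_1,v_2] = [v_1,v_2] − [v_0,v_2] + [v_0,v_1].
The 10×5 boundary matrix has rank 5 and Smith normal form diag(1,1,1,1,1).

Computing H_k = (kernel of ∂_k) / (image of ∂_{k+1}):

  H_0: rank C_0 − rank ∂_1 = 5 − 4 = 1, and the invariant factors of ∂_1 are all 1, so H_0 = Z.
  H_1: rank ker ∂_1 − rank ∂_2 = (10 − 4) − 5 = 1, and the invariant factors of ∂_2 are all 1, so H_1 = Z.
  H_2: rank ker ∂_2 − rank ∂_3 = (5 − 5) − 0 = 0, and there is no ∂_3, so H_2 = 0.

H_0 = Z,  H_1 = Z,  H_2 = 0.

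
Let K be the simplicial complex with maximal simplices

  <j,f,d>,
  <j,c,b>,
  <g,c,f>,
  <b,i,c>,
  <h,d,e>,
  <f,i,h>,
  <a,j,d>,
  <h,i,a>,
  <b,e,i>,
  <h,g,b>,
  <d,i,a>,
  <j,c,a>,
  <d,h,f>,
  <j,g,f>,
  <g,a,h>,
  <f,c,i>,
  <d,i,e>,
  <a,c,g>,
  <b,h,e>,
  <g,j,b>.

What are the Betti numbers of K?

b_0 = 1, b_1 = 1, b_2 = 0.

Fix the vertex order a < b < c < d < e < f < g < h < i < j and write every simplex with vertices in increasing order. Then dim K = 2 and the simplices of K are:

  0-simplices (10): a, b, c, d, e, f, g, h, i, j
  1-simplices (30): ac, ad, ag, ah, ai, aj, bc, be, bg, bh, bi, bj, cf, cg, ci, cj, de, df, dh, di, dj, eh, ei, fg, fh, fi, fj, gh, gj, hi
  2-simplices (20): acg, acj, adi, adj, agh, ahi, bci, bcj, beh, bei, bgh, bgj, cfg, cfi, deh, dei, dfh, dfj, fgj, fhi

so the chain groups are C_0 ≅ Z^10, C_1 ≅ Z^30, C_2 ≅ Z^20.

Boundary ∂_1: C_1 → C_0 maps an edge to its endpoints' difference, ∂[p,q] = q − p. For instance
  ∂eh = h − e.
The resulting 10×30 matrix has rank 9, and its Smith normal form has invariant factors (1,1,1,1,1,1,1,1,1).

∂_2: C_2 → C_1 sends each 2-simplex [p,q,r] to [q,r] − [p,r] + [p,q]. For instance
  ∂adj = dj − aj + ad,
  ∂dei = ei − di + de.
As a 30×20 matrix over Z this has rank 20, with invariant factors (1,1,1,1,1,1,1,1,1,1,1,1,1,1,1,1,1,1,1,2).

Reading off H_k = ker ∂_k / im ∂_{k+1}:

  H_0: rank C_0 − rank ∂_1 = 10 − 9 = 1, and the invariant factors of ∂_1 are all 1, so H_0 = Z.
  H_1: rank ker ∂_1 − rank ∂_2 = (30 − 9) − 20 = 1, and ∂_2 has invariant factor 2 > 1, so H_1 = Z ⊕ Z/2.
  H_2: rank ker ∂_2 − rank ∂_3 = (20 − 20) − 0 = 0, and there is no ∂_3, so H_2 = 0.

As a check, the Euler characteristic is 10 − 30 + 20 = 0, which agrees with 1 − 1 + 0 = 0.
(K is a triangulation of the Klein bottle.)

Hence the Betti numbers are b_0 = 1, b_1 = 1, b_2 = 0.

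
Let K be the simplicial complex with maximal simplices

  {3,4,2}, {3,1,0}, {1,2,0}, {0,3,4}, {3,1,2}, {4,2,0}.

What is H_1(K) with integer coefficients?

H_1 = 0.

We work with the vertex ordering 0 < 1 < 2 < 3 < 4. The simplices of K, each written with vertices in increasing order, are:

  0-simplices (5): [0], [1], [2], [3], [4]
  1-simplices (9): [0,1], [0,2], [0,3], [0,4], [1,2], [1,3], [2,3], [2,4], [3,4]
  2-simplices (6): [0,1,2], [0,1,3], [0,2,4], [0,3,4], [1,2,3], [2,3,4]

giving chain groups C_0 ≅ Z^5, C_1 ≅ Z^9, C_2 ≅ Z^6.

Boundary ∂_1: C_1 → C_0 maps an edge to its endpoints' difference, ∂[p,q] = q − p. For instance
  ∂[1,2] = [2] − [1].
The resulting 5×9 matrix has rank 4, and its Smith normal form has invariant factors (1,1,1,1).

∂_2: C_2 → C_1 sends each 2-simplex [p,q,r] to [q,r] − [p,r] + [p,q]. For instance
  ∂[0,2,4] = [2,4] − [0,4] + [0,2],
  ∂[2,3,4] = [3,4] − [2,4] + [2,3].
The resulting 9×6 matrix has rank 5, and its Smith normal form has invariant factors (1,1,1,1,1).

Reading off H_k = ker ∂_k / im ∂_{k+1}:

  H_1: rank ker ∂_1 − rank ∂_2 = (9 − 4) − 5 = 0, and the invariant factors of ∂_2 are all 1, so H_1 ≅ 0.

(K is a triangulation of the 2-sphere S^2.)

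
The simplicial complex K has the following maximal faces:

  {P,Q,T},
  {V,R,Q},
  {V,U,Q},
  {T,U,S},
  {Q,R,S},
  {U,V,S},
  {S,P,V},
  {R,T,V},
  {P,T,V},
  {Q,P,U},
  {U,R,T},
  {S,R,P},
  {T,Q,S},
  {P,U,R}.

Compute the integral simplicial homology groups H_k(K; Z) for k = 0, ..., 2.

Fix the vertex order P < Q < R < S < T < U < V and write every simplex with vertices in increasing order. Then dim K = 2 and the simplices of K are:

  0-simplices (7): P, Q, R, S, T, U, V
  1-simplices (21): PQ, PR, PS, PT, PU, PV, QR, QS, QT, QU, QV, RS, RT, RU, RV, ST, SU, SV, TU, TV, UV
  2-simplices (14): PQT, PQU, PRS, PRU, PSV, PTV, QRS, QRV, QST, QUV, RTU, RTV, STU, SUV

Hence C_0 ≅ Z^7, C_1 ≅ Z^21, C_2 ≅ Z^14.

Boundary ∂_1: C_1 → C_0 maps an edge to its endpoints' difference, ∂[p,q] = q − p.
This gives a 7×21 integer matrix of rank 6; reducing to Smith normal form yields diagonal entries (1,1,1,1,1,1).

∂_2: C_2 → C_1 acts by ∂[p,q,r] = [q,r] − [p,r] + [p,q]. For instance
  ∂RTU = TU − RU + RT,
  ∂PRU = RU − PU + PR.
This gives a 21×14 integer matrix of rank 13; reducing to Smith normal form yields diagonal entries (1,1,1,1,1,1,1,1,1,1,1,1,1).

Reading off H_k = ker ∂_k / im ∂_{k+1}:

  H_0: rank C_0 − rank ∂_1 = 7 − 6 = 1, and the invariant factors of ∂_1 are all 1, so H_0 ≅ Z.
  H_1: rank ker ∂_1 − rank ∂_2 = (21 − 6) − 13 = 2, and the invariant factors of ∂_2 are all 1, so H_1 ≅ Z^2.
  H_2: rank ker ∂_2 − rank ∂_3 = (14 − 13) − 0 = 1, and there is no ∂_3, so H_2 ≅ Z.

As a check, the Euler characteristic is 7 − 21 + 14 = 0, which agrees with 1 − 2 + 1 = 0.

H_0 ≅ Z,  H_1 ≅ Z^2,  H_2 ≅ Z.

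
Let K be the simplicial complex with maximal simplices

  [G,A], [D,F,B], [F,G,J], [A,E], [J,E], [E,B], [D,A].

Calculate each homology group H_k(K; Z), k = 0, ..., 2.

H_0 ≅ Z,  H_1 ≅ Z^3,  H_2 = 0.

We work with the vertex ordering A < B < D < E < F < G < J. The simplices of K, each written with vertices in increasing order, are:

  0-simplices (7): A, B, D, E, F, G, J
  1-simplices (11): AD, AE, AG, BD, BE, BF, DF, EJ, FG, FJ, GJ
  2-simplices (2): BDF, FGJ

Hence C_0 ≅ Z^7, C_1 ≅ Z^11, C_2 ≅ Z^2.

Boundary ∂_1: C_1 → C_0 is given by ∂[p,q] = [q] − [p].
The resulting 7×11 matrix has rank 6, and its Smith normal form has invariant factors (1,1,1,1,1,1).

∂_2: C_2 → C_1 acts by ∂[p,q,r] = [q,r] − [p,r] + [p,q]. For instance
  ∂BDF = DF − BF + BD,
  ∂FGJ = GJ − FJ + FG.
The resulting 11×2 matrix has rank 2, and its Smith normal form has invariant factors (1,1).

Reading off H_k = ker ∂_k / im ∂_{k+1}:

  H_0: rank C_0 − rank ∂_1 = 7 − 6 = 1, and the invariant factors of ∂_1 are all 1, so H_0 = Z.
  H_1: rank ker ∂_1 − rank ∂_2 = (11 − 6) − 2 = 3, and the invariant factors of ∂_2 are all 1, so H_1 = Z^3.
  H_2: rank ker ∂_2 − rank ∂_3 = (2 − 2) − 0 = 0, and there is no ∂_3, so H_2 = 0.

As a check, the Euler characteristic is 7 − 11 + 2 = -2, which agrees with 1 − 3 + 0 = -2.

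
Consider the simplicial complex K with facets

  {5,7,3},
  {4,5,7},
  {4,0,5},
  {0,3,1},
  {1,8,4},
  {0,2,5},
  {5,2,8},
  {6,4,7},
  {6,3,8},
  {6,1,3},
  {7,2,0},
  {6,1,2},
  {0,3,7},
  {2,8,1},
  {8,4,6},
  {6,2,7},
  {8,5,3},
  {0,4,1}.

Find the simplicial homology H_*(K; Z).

Fix the vertex order 0 < 1 < 2 < 3 < 4 < 5 < 6 < 7 < 8 and write every simplex with vertices in increasing order. Then dim K = 2 and the simplices of K are:

  0-simplices (9): [0], [1], [2], [3], [4], [5], [6], [7], [8]
  1-simplices (27): (27 of them)
  2-simplices (18): [0,1,3], [0,1,4], [0,2,5], [0,2,7], [0,3,7], [0,4,5], [1,2,6], [1,2,8], [1,3,6], [1,4,8], [2,5,8], [2,6,7], [3,5,7], [3,5,8], [3,6,8], [4,5,7], [4,6,7], [4,6,8]

Hence C_0 ≅ Z^9, C_1 ≅ Z^27, C_2 ≅ Z^18.

Boundary ∂_1: C_1 → C_0 maps an edge to its endpoints' difference, ∂[p,q] = q − p.
This gives a 9×27 integer matrix of rank 8; reducing to Smith normal form yields diagonal entries (1,1,1,1,1,1,1,1).

The boundary map ∂_2: C_2 → C_1 acts by ∂[p,q,r] = [q,r] − [p,r] + [p,q]. For instance
  ∂[4,6,8] = [6,8] − [4,8] + [4,6],
  ∂[3,6,8] = [6,8] − [3,8] + [3,6].
As a 27×18 matrix over Z this has rank 18, with invariant factors (1,1,1,1,1,1,1,1,1,1,1,1,1,1,1,1,1,2).

From H_k ≅ ker(∂_k) / im(∂_{k+1}) we obtain:

  H_0: rank C_0 − rank ∂_1 = 9 − 8 = 1, and the invariant factors of ∂_1 are all 1, so H_0 ≅ Z.
  H_1: rank ker ∂_1 − rank ∂_2 = (27 − 8) − 18 = 1, and ∂_2 has invariant factor 2 > 1, so H_1 ≅ Z ⊕ Z/2.
  H_2: rank ker ∂_2 − rank ∂_3 = (18 − 18) − 0 = 0, and there is no ∂_3, so H_2 ≅ 0.

H_0 = Z,  H_1 = Z ⊕ Z/2,  H_2 = 0.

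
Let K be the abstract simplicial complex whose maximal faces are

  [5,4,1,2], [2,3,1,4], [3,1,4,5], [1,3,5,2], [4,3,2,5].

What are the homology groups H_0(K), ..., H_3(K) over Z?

K has 5 vertices, 10 edges, 10 triangles, 5 3-simplices.
rank ∂_0 = 0, rank ∂_1 = 4 ⇒ b_0 = 5 − 0 − 4 = 1; all invariant factors of ∂_1 are 1 so no torsion. So H_0 ≅ Z.
rank ∂_1 = 4, rank ∂_2 = 6 ⇒ b_1 = 10 − 4 − 6 = 0; all invariant factors of ∂_2 are 1 so no torsion. So H_1 ≅ 0.
rank ∂_2 = 6, rank ∂_3 = 4 ⇒ b_2 = 10 − 6 − 4 = 0; all invariant factors of ∂_3 are 1 so no torsion. So H_2 ≅ 0.
rank ∂_3 = 4, rank ∂_4 = 0 ⇒ b_3 = 5 − 4 − 0 = 1. So H_3 ≅ Z.

H_0 ≅ Z,  H_1 = 0,  H_2 = 0,  H_3 ≅ Z.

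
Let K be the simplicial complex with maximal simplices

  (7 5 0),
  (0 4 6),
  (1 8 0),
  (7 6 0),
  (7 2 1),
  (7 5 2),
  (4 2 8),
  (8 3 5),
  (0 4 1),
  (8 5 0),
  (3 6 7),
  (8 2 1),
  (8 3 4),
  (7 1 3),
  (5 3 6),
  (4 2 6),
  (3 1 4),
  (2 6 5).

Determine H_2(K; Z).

H_2 ≅ 0.

Order the vertices as 0 < 1 < 2 < 3 < 4 < 5 < 6 < 7 < 8. Listing each simplex with vertices in this order, K has dimension 2 with simplices:

  0-simplices (9): [0], [1], [2], [3], [4], [5], [6], [7], [8]
  1-simplices (27): (27 of them)
  2-simplices (18): [0,1,4], [0,1,8], [0,4,6], [0,5,7], [0,5,8], [0,6,7], [1,2,7], [1,2,8], [1,3,4], [1,3,7], [2,4,6], [2,4,8], [2,5,6], [2,5,7], [3,4,8], [3,5,6], [3,5,8], [3,6,7]

giving chain groups C_0 ≅ Z^9, C_1 ≅ Z^27, C_2 ≅ Z^18.

∂_1: C_1 → C_0 is given by ∂[p,q] = [q] − [p].
The resulting 9×27 matrix has rank 8, and its Smith normal form has invariant factors (1,1,1,1,1,1,1,1).

∂_2: C_2 → C_1 maps a triangle to the signed sum of its edges. For instance
  ∂[0,5,8] = [5,8] − [0,8] + [0,5],
  ∂[3,5,6] = [5,6] − [3,6] + [3,5].
The 27×18 boundary matrix has rank 18 and Smith normal form diag(1,1,1,1,1,1,1,1,1,1,1,1,1,1,1,1,1,2).

Reading off H_k = ker ∂_k / im ∂_{k+1}:

  H_2: rank ker ∂_2 − rank ∂_3 = (18 − 18) − 0 = 0, and there is no ∂_3, so H_2 = 0.

(K is a triangulation of the Klein bottle.)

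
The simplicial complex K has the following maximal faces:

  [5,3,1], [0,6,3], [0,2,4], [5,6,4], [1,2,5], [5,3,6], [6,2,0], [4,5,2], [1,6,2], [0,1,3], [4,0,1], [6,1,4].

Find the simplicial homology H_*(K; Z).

K has 7 vertices, 18 edges, 12 triangles.
rank ∂_0 = 0, rank ∂_1 = 6 ⇒ b_0 = 7 − 0 − 6 = 1; all invariant factors of ∂_1 are 1 so no torsion. So H_0 ≅ Z.
rank ∂_1 = 6, rank ∂_2 = 12 ⇒ b_1 = 18 − 6 − 12 = 0; ∂_2 has invariant factor(s) [2] giving torsion. So H_1 ≅ Z/2Z.
rank ∂_2 = 12, rank ∂_3 = 0 ⇒ b_2 = 12 − 12 − 0 = 0. So H_2 ≅ 0.

H_0 = Z,  H_1 = Z/2Z,  H_2 = 0.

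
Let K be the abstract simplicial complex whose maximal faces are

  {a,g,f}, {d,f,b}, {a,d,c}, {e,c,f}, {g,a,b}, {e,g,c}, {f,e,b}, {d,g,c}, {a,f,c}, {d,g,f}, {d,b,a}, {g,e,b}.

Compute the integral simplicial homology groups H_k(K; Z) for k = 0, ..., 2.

Fix the vertex order a < b < c < d < e < f < g and write every simplex with vertices in increasing order. Then dim K = 2 and the simplices of K are:

  0-simplices (7): a, b, c, d, e, f, g
  1-simplices (18): ab, ac, ad, af, ag, bd, be, bf, bg, cd, ce, cf, cg, df, dg, ef, eg, fg
  2-simplices (12): abd, abg, acd, acf, afg, bdf, bef, beg, cdg, cef, ceg, dfg

so the chain groups are C_0 ≅ Z^7, C_1 ≅ Z^18, C_2 ≅ Z^12.

Boundary ∂_1: C_1 → C_0 maps an edge to its endpoints' difference, ∂[p,q] = q − p. For instance
  ∂cg = g − c.
As a 7×18 matrix over Z this has rank 6, with invariant factors (1,1,1,1,1,1).

∂_2: C_2 → C_1 sends each 2-simplex [p,q,r] to [q,r] − [p,r] + [p,q]. For instance
  ∂dfg = fg − dg + df,
  ∂ceg = eg − cg + ce.
This gives a 18×12 integer matrix of rank 12; reducing to Smith normal form yields diagonal entries (1,1,1,1,1,1,1,1,1,1,1,2).

From H_k ≅ ker(∂_k) / im(∂_{k+1}) we obtain:

  H_0: rank C_0 − rank ∂_1 = 7 − 6 = 1, and the invariant factors of ∂_1 are all 1, so H_0 ≅ Z.
  H_1: rank ker ∂_1 − rank ∂_2 = (18 − 6) − 12 = 0, and ∂_2 has invariant factor 2 > 1, so H_1 ≅ Z/2Z.
  H_2: rank ker ∂_2 − rank ∂_3 = (12 − 12) − 0 = 0, and there is no ∂_3, so H_2 ≅ 0.

H_0 ≅ Z,  H_1 ≅ Z/2Z,  H_2 = 0.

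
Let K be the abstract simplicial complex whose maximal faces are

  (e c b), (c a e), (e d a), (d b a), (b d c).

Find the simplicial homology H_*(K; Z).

H_0 = Z,  H_1 = Z,  H_2 = 0.

K has 5 vertices, 10 edges, 5 triangles.
rank ∂_0 = 0, rank ∂_1 = 4 ⇒ b_0 = 5 − 0 − 4 = 1; all invariant factors of ∂_1 are 1 so no torsion. So H_0 ≅ Z.
rank ∂_1 = 4, rank ∂_2 = 5 ⇒ b_1 = 10 − 4 − 5 = 1; all invariant factors of ∂_2 are 1 so no torsion. So H_1 ≅ Z.
rank ∂_2 = 5, rank ∂_3 = 0 ⇒ b_2 = 5 − 5 − 0 = 0. So H_2 ≅ 0.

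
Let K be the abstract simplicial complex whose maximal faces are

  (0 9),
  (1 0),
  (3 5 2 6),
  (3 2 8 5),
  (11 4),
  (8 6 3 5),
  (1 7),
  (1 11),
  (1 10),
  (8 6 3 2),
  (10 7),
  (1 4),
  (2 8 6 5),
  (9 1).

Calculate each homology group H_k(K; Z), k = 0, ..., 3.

We work with the vertex ordering 0 < 1 < 2 < 3 < 4 < 5 < 6 < 7 < 8 < 9 < 10 < 11. The simplices of K, each written with vertices in increasing order, are:

  0-simplices (12): [0], [1], [2], [3], [4], [5], [6], [7], [8], [9], [10], [11]
  1-simplices (19): [0,1], [0,9], [1,4], [1,7], [1,9], [1,10], [1,11], [2,3], [2,5], [2,6], [2,8], [3,5], [3,6], [3,8], [4,11], [5,6], [5,8], [6,8], [7,10]
  2-simplices (10): [2,3,5], [2,3,6], [2,3,8], [2,5,6], [2,5,8], [2,6,8], [3,5,6], [3,5,8], [3,6,8], [5,6,8]
  3-simplices (5): [2,3,5,6], [2,3,5,8], [2,3,6,8], [2,5,6,8], [3,5,6,8]

giving chain groups C_0 ≅ Z^12, C_1 ≅ Z^19, C_2 ≅ Z^10, C_3 ≅ Z^5.

Boundary ∂_1: C_1 → C_0 maps an edge to its endpoints' difference, ∂[p,q] = q − p. For instance
  ∂[3,6] = [6] − [3].
As a 12×19 matrix over Z this has rank 10, with invariant factors (1,1,1,1,1,1,1,1,1,1).

Boundary ∂_2: C_2 → C_1 sends each 2-simplex [p,q,r] to [q,r] − [p,r] + [p,q]. For instance
  ∂[2,3,8] = [3,8] − [2,8] + [2,3],
  ∂[2,5,6] = [5,6] − [2,6] + [2,5].
The 19×10 boundary matrix has rank 6 and Smith normal form diag(1,1,1,1,1,1).

The boundary map ∂_3: C_3 → C_2 sends each 3-simplex σ to the alternating sum Σ_i (−1)^i (σ with its i-th vertex removed). For instance
  ∂[2,3,6,8] = [3,6,8] − [2,6,8] + [2,3,8] − [2,3,6],
  ∂[2,3,5,8] = [3,5,8] − [2,5,8] + [2,3,8] − [2,3,5].
This gives a 10×5 integer matrix of rank 4; reducing to Smith normal form yields diagonal entries (1,1,1,1).

Reading off H_k = ker ∂_k / im ∂_{k+1}:

  H_0: rank C_0 − rank ∂_1 = 12 − 10 = 2, and the invariant factors of ∂_1 are all 1, so H_0 = Z^2.
  H_1: rank ker ∂_1 − rank ∂_2 = (19 − 10) − 6 = 3, and the invariant factors of ∂_2 are all 1, so H_1 = Z^3.
  H_2: rank ker ∂_2 − rank ∂_3 = (10 − 6) − 4 = 0, and the invariant factors of ∂_3 are all 1, so H_2 = 0.
  H_3: rank ker ∂_3 − rank ∂_4 = (5 − 4) − 0 = 1, and there is no ∂_4, so H_3 = Z.

H_0 = Z^2,  H_1 = Z^3,  H_2 = 0,  H_3 = Z.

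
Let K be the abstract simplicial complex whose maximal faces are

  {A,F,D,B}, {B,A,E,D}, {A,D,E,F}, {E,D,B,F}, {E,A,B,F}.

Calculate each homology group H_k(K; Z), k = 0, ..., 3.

H_0 ≅ Z,  H_1 = 0,  H_2 = 0,  H_3 ≅ Z.

Order the vertices as A < B < D < E < F. Listing each simplex with vertices in this order, K has dimension 3 with simplices:

  0-simplices (5): A, B, D, E, F
  1-simplices (10): AB, AD, AE, AF, BD, BE, BF, DE, DF, EF
  2-simplices (10): ABD, ABE, ABF, ADE, ADF, AEF, BDE, BDF, BEF, DEF
  3-simplices (5): ABDE, ABDF, ABEF, ADEF, BDEF

Hence C_0 ≅ Z^5, C_1 ≅ Z^10, C_2 ≅ Z^10, C_3 ≅ Z^5.

The boundary map ∂_1: C_1 → C_0 maps an edge to its endpoints' difference, ∂[p,q] = q − p.
As a 5×10 matrix over Z this has rank 4, with invariant factors (1,1,1,1).

Boundary ∂_2: C_2 → C_1 acts by ∂[p,q,r] = [q,r] − [p,r] + [p,q]. For instance
  ∂ADE = DE − AE + AD,
  ∂BDF = DF − BF + BD.
The 10×10 boundary matrix has rank 6 and Smith normal form diag(1,1,1,1,1,1).

Boundary ∂_3: C_3 → C_2 sends each 3-simplex σ to the alternating sum Σ_i (−1)^i (σ with its i-th vertex removed). For instance
  ∂ABDF = BDF − ADF + ABF − ABD,
  ∂BDEF = DEF − BEF + BDF − BDE.
The 10×5 boundary matrix has rank 4 and Smith normal form diag(1,1,1,1).

From H_k ≅ ker(∂_k) / im(∂_{k+1}) we obtain:

  H_0: rank C_0 − rank ∂_1 = 5 − 4 = 1, and the invariant factors of ∂_1 are all 1, so H_0 ≅ Z.
  H_1: rank ker ∂_1 − rank ∂_2 = (10 − 4) − 6 = 0, and the invariant factors of ∂_2 are all 1, so H_1 ≅ 0.
  H_2: rank ker ∂_2 − rank ∂_3 = (10 − 6) − 4 = 0, and the invariant factors of ∂_3 are all 1, so H_2 ≅ 0.
  H_3: rank ker ∂_3 − rank ∂_4 = (5 − 4) − 0 = 1, and there is no ∂_4, so H_3 ≅ Z.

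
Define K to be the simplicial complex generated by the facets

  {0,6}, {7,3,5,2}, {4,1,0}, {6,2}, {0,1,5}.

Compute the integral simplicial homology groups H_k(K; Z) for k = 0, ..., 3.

We work with the vertex ordering 0 < 1 < 2 < 3 < 4 < 5 < 6 < 7. The simplices of K, each written with vertices in increasing order, are:

  0-simplices (8): [0], [1], [2], [3], [4], [5], [6], [7]
  1-simplices (13): [0,1], [0,4], [0,5], [0,6], [1,4], [1,5], [2,3], [2,5], [2,6], [2,7], [3,5], [3,7], [5,7]
  2-simplices (6): [0,1,4], [0,1,5], [2,3,5], [2,3,7], [2,5,7], [3,5,7]
  3-simplices (1): [2,3,5,7]

giving chain groups C_0 ≅ Z^8, C_1 ≅ Z^13, C_2 ≅ Z^6, C_3 ≅ Z^1.

The boundary map ∂_1: C_1 → C_0 sends each edge [p,q] (with p < q) to q − p. For instance
  ∂[0,4] = [4] − [0].
The 8×13 boundary matrix has rank 7 and Smith normal form diag(1,1,1,1,1,1,1).

Boundary ∂_2: C_2 → C_1 maps a triangle to the signed sum of its edges. For instance
  ∂[2,5,7] = [5,7] − [2,7] + [2,5],
  ∂[2,3,7] = [3,7] − [2,7] + [2,3].
This gives a 13×6 integer matrix of rank 5; reducing to Smith normal form yields diagonal entries (1,1,1,1,1).

The boundary map ∂_3: C_3 → C_2 sends each 3-simplex σ to the alternating sum Σ_i (−1)^i (σ with its i-th vertex removed). For instance
  ∂[2,3,5,7] = [3,5,7] − [2,5,7] + [2,3,7] − [2,3,5].
The resulting 6×1 matrix has rank 1, and its Smith normal form has invariant factors (1).

From H_k ≅ ker(∂_k) / im(∂_{k+1}) we obtain:

  H_0: rank C_0 − rank ∂_1 = 8 − 7 = 1, and the invariant factors of ∂_1 are all 1, so H_0 ≅ Z.
  H_1: rank ker ∂_1 − rank ∂_2 = (13 − 7) − 5 = 1, and the invariant factors of ∂_2 are all 1, so H_1 ≅ Z.
  H_2: rank ker ∂_2 − rank ∂_3 = (6 − 5) − 1 = 0, and the invariant factors of ∂_3 are all 1, so H_2 ≅ 0.
  H_3: rank ker ∂_3 − rank ∂_4 = (1 − 1) − 0 = 0, and there is no ∂_4, so H_3 ≅ 0.

H_0 ≅ Z,  H_1 ≅ Z,  H_2 = 0,  H_3 = 0.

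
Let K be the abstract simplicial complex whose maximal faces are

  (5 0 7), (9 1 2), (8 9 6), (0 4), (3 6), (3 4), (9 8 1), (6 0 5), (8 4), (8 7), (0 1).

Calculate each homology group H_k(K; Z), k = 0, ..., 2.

H_0 = Z,  H_1 = Z^4,  H_2 = 0.

Order the vertices as 0 < 1 < 2 < 3 < 4 < 5 < 6 < 7 < 8 < 9. Listing each simplex with vertices in this order, K has dimension 2 with simplices:

  0-simplices (10): [0], [1], [2], [3], [4], [5], [6], [7], [8], [9]
  1-simplices (18): [0,1], [0,4], [0,5], [0,6], [0,7], [1,2], [1,8], [1,9], [2,9], [3,4], [3,6], [4,8], [5,6], [5,7], [6,8], [6,9], [7,8], [8,9]
  2-simplices (5): [0,5,6], [0,5,7], [1,2,9], [1,8,9], [6,8,9]

so the chain groups are C_0 ≅ Z^10, C_1 ≅ Z^18, C_2 ≅ Z^5.

The boundary map ∂_1: C_1 → C_0 maps an edge to its endpoints' difference, ∂[p,q] = q − p.
This gives a 10×18 integer matrix of rank 9; reducing to Smith normal form yields diagonal entries (1,1,1,1,1,1,1,1,1).

∂_2: C_2 → C_1 sends each 2-simplex [p,q,r] to [q,r] − [p,r] + [p,q]. For instance
  ∂[6,8,9] = [8,9] − [6,9] + [6,8],
  ∂[0,5,7] = [5,7] − [0,7] + [0,5].
This gives a 18×5 integer matrix of rank 5; reducing to Smith normal form yields diagonal entries (1,1,1,1,1).

Now H_k = ker ∂_k / im ∂_{k+1}, so:

  H_0: rank C_0 − rank ∂_1 = 10 − 9 = 1, and the invariant factors of ∂_1 are all 1, so H_0 = Z.
  H_1: rank ker ∂_1 − rank ∂_2 = (18 − 9) − 5 = 4, and the invariant factors of ∂_2 are all 1, so H_1 = Z^4.
  H_2: rank ker ∂_2 − rank ∂_3 = (5 − 5) − 0 = 0, and there is no ∂_3, so H_2 = 0.

As a check, the Euler characteristic is 10 − 18 + 5 = -3, which agrees with 1 − 4 + 0 = -3.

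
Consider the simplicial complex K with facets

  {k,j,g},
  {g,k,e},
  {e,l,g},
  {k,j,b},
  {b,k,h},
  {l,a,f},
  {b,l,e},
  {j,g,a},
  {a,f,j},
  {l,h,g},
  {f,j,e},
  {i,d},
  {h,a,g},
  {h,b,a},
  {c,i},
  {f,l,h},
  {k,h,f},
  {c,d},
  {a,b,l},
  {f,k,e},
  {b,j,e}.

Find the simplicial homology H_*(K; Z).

H_0 ≅ Z^2,  H_1 ≅ Z^2 ⊕ Z/2Z,  H_2 = 0.

Order the vertices as a < b < c < d < e < f < g < h < i < j < k < l. Listing each simplex with vertices in this order, K has dimension 2 with simplices:

  0-simplices (12): a, b, c, d, e, f, g, h, i, j, k, l
  1-simplices (30): ab, af, ag, ah, aj, al, be, bh, bj, bk, bl, cd, ci, di, ef, eg, ej, ek, el, fh, fj, fk, fl, gh, gj, gk, gl, hk, hl, jk
  2-simplices (18): abh, abl, afj, afl, agh, agj, bej, bel, bhk, bjk, efj, efk, egk, egl, fhk, fhl, ghl, gjk

giving chain groups C_0 ≅ Z^12, C_1 ≅ Z^30, C_2 ≅ Z^18.

∂_1: C_1 → C_0 maps an edge to its endpoints' difference, ∂[p,q] = q − p. For instance
  ∂cd = d − c.
The resulting 12×30 matrix has rank 10, and its Smith normal form has invariant factors (1,1,1,1,1,1,1,1,1,1).

The boundary map ∂_2: C_2 → C_1 sends each 2-simplex [p,q,r] to [q,r] − [p,r] + [p,q]. For instance
  ∂afj = fj − aj + af,
  ∂fhk = hk − fk + fh.
This gives a 30×18 integer matrix of rank 18; reducing to Smith normal form yields diagonal entries (1,1,1,1,1,1,1,1,1,1,1,1,1,1,1,1,1,2).

From H_k ≅ ker(∂_k) / im(∂_{k+1}) we obtain:

  H_0: rank C_0 − rank ∂_1 = 12 − 10 = 2, and the invariant factors of ∂_1 are all 1, so H_0 ≅ Z^2.
  H_1: rank ker ∂_1 − rank ∂_2 = (30 − 10) − 18 = 2, and ∂_2 has invariant factor 2 > 1, so H_1 ≅ Z^2 ⊕ Z/2Z.
  H_2: rank ker ∂_2 − rank ∂_3 = (18 − 18) − 0 = 0, and there is no ∂_3, so H_2 ≅ 0.

As a check, the Euler characteristic is 12 − 30 + 18 = 0, which agrees with 2 − 2 + 0 = 0.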